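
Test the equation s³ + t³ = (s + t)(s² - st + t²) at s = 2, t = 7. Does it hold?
Holds

Substituting s = 2, t = 7:

LHS = 2³ + 7³ = 351
RHS = (2 + 7)(2² - 2·7 + 7²) = 351

LHS = RHS, so the equation holds at this point.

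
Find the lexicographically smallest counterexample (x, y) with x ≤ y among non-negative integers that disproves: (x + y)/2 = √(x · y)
(x, y) = (0, 1)

Substituting (0, 1) into the claim:
LHS = (0 + 1)/2 = 1/2
RHS = √(0 · 1) = 0

Since LHS ≠ RHS, this pair disproves the claim, and no lexicographically smaller pair (x ≤ y, non-negative integers) does.

For instance (5, 7) is also a counterexample (LHS = 6, RHS = √(35) ≈ 5.916), but it's lexicographically larger.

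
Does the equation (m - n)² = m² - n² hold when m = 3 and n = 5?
Fails

Substituting m = 3, n = 5:

LHS = (3 - 5)² = 4
RHS = 3² - 5² = -16

LHS ≠ RHS, so the equation does not hold at this point.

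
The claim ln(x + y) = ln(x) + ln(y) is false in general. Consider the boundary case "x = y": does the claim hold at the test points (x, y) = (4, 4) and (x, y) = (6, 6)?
No, fails at both test points

At (4, 4): LHS = ln(8) ≈ 2.079 ≠ RHS = 2·ln(4) ≈ 2.773
At (6, 6): LHS = ln(12) ≈ 2.485 ≠ RHS = 2·ln(6) ≈ 3.584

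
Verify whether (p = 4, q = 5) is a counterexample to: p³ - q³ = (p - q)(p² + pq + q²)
Substituting p = 4, q = 5:
LHS = 4³ - 5³ = -61
RHS = (4 - 5)(4² + 4·5 + 5²) = -61

The sides agree, so this pair does not disprove the claim.

Answer: No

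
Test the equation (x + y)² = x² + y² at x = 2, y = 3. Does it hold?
Fails

Substituting x = 2, y = 3:

LHS = (2 + 3)² = 25
RHS = 2² + 3² = 13

LHS ≠ RHS, so the equation does not hold at this point.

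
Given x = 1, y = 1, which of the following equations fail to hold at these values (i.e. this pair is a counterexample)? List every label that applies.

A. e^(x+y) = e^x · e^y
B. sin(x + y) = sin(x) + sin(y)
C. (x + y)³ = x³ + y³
B, C

Evaluating each claim at the given values:
A. LHS = e^2 ≈ 7.389, RHS = e^2 ≈ 7.389 → holds here (LHS = RHS)
B. LHS = sin(2) ≈ 0.9093, RHS = 2·sin(1) ≈ 1.683 → fails here (LHS ≠ RHS)
C. LHS = 8, RHS = 2 → fails here (LHS ≠ RHS)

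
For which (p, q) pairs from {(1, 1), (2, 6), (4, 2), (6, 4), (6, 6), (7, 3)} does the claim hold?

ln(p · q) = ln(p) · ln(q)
(1, 1)

Testing each pair:
(1, 1): LHS = 0, RHS = 0 → holds
(2, 6): LHS = ln(12) ≈ 2.485, RHS = ln(2)·ln(6) ≈ 1.242 → fails
(4, 2): LHS = ln(8) ≈ 2.079, RHS = ln(2)·ln(4) ≈ 0.9609 → fails
(6, 4): LHS = ln(24) ≈ 3.178, RHS = ln(4)·ln(6) ≈ 2.484 → fails
(6, 6): LHS = ln(36) ≈ 3.584, RHS = ln(6)² ≈ 3.21 → fails
(7, 3): LHS = ln(21) ≈ 3.045, RHS = ln(3)·ln(7) ≈ 2.138 → fails

1 of 6 pairs satisfies the claim.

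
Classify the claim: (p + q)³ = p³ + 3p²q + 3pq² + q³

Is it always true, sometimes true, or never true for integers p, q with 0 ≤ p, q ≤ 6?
The identity holds for every pair in the range. For instance at (p, q) = (1, 5): both sides equal 216.

Answer: Always true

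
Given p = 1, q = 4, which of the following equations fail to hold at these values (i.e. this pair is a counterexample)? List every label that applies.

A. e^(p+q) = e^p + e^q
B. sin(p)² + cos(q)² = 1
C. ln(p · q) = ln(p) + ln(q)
Evaluating each claim at the given values:
A. LHS = e^5 ≈ 148.4, RHS = e + e^4 ≈ 57.32 → fails here (LHS ≠ RHS)
B. LHS = cos(4)² + sin(1)² ≈ 1.135, RHS = 1 → fails here (LHS ≠ RHS)
C. LHS = ln(4) ≈ 1.386, RHS = ln(4) ≈ 1.386 → holds here (LHS = RHS)

Answer: A, B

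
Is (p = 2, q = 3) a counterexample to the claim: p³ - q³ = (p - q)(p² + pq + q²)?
Substituting p = 2, q = 3:
LHS = 2³ - 3³ = -19
RHS = (2 - 3)(2² + 2·3 + 3²) = -19

The sides agree, so this pair does not disprove the claim.

Answer: No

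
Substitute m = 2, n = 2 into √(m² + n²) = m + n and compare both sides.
LHS = √(2² + 2²) = 2·√(2) ≈ 2.828
RHS = 2 + 2 = 4

LHS ≠ RHS (they differ by about 1.172), so the equation does not hold here.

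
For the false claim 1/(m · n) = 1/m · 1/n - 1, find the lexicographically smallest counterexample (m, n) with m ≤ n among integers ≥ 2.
Substituting (2, 2) into the claim:
LHS = 1/(2 · 2) = 1/4
RHS = 1/2 · 1/2 - 1 = -3/4

Since LHS ≠ RHS, this pair disproves the claim, and no lexicographically smaller pair (m ≤ n, integers ≥ 2) does.

For instance (2, 9) is also a counterexample (LHS = 1/18, RHS = -17/18), but it's lexicographically larger.

Answer: (m, n) = (2, 2)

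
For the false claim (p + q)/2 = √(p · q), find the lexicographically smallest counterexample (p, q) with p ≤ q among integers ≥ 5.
(p, q) = (5, 6)

Substituting (5, 6) into the claim:
LHS = (5 + 6)/2 = 11/2
RHS = √(5 · 6) = √(30) ≈ 5.477

Since LHS ≠ RHS, this pair disproves the claim, and no lexicographically smaller pair (p ≤ q, integers ≥ 5) does.

For instance (8, 10) is also a counterexample (LHS = 9, RHS = 4·√(5) ≈ 8.944), but it's lexicographically larger.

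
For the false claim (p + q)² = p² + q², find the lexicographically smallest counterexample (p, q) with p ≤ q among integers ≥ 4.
(p, q) = (4, 4)

Substituting (4, 4) into the claim:
LHS = (4 + 4)² = 64
RHS = 4² + 4² = 32

Since LHS ≠ RHS, this pair disproves the claim, and no lexicographically smaller pair (p ≤ q, integers ≥ 4) does.

For instance (5, 8) is also a counterexample (LHS = 169, RHS = 89), but it's lexicographically larger.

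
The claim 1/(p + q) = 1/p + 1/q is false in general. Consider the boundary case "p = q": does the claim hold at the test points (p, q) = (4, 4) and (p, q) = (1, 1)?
No, fails at both test points

At (4, 4): LHS = 1/8 ≠ RHS = 1/2
At (1, 1): LHS = 1/2 ≠ RHS = 2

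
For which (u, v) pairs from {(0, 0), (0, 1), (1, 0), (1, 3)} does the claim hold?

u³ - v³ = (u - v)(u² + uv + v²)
Testing each pair:
(0, 0): LHS = 0, RHS = 0 → holds
(0, 1): LHS = -1, RHS = -1 → holds
(1, 0): LHS = 1, RHS = 1 → holds
(1, 3): LHS = -26, RHS = -26 → holds

Every pair satisfies the claim.

Answer: All pairs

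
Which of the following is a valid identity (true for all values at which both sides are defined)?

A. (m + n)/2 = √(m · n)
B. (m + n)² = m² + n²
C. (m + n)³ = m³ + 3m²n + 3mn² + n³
A: fails at (3, 7) — LHS = 5, RHS = √(21) ≈ 4.583.
B: fails at (1, 3) — LHS = 16, RHS = 10.
C: holds — e.g. at (2, 4), both sides equal 216.

Answer: C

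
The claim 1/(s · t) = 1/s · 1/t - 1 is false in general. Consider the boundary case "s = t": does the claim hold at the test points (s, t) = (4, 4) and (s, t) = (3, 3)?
No, fails at both test points

At (4, 4): LHS = 1/16 ≠ RHS = -15/16
At (3, 3): LHS = 1/9 ≠ RHS = -8/9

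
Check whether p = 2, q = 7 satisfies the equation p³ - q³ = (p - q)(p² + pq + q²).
Substituting p = 2, q = 7:

LHS = 2³ - 7³ = -335
RHS = (2 - 7)(2² + 2·7 + 7²) = -335

LHS = RHS, so the equation holds at this point.

Answer: Holds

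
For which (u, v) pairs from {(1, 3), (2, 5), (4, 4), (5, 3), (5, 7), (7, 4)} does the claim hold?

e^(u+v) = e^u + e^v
None

Testing each pair:
(1, 3): LHS = e^4 ≈ 54.6, RHS = e + e^3 ≈ 22.8 → fails
(2, 5): LHS = e^7 ≈ 1097, RHS = e^2 + e^5 ≈ 155.8 → fails
(4, 4): LHS = e^8 ≈ 2981, RHS = 2·e^4 ≈ 109.2 → fails
(5, 3): LHS = e^8 ≈ 2981, RHS = e^3 + e^5 ≈ 168.5 → fails
(5, 7): LHS = e^12 ≈ 162754.8, RHS = e^5 + e^7 ≈ 1245 → fails
(7, 4): LHS = e^11 ≈ 59874.1, RHS = e^4 + e^7 ≈ 1151 → fails

No pair satisfies the claim.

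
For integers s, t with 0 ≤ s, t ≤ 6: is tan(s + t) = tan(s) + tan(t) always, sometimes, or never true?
It holds at (s, t) = (6, 0) (both sides equal tan(6) ≈ -0.291), but fails at (s, t) = (4, 1) (LHS = tan(5) ≈ -3.381, RHS = tan(4) + tan(1) ≈ 2.715).

Answer: Sometimes true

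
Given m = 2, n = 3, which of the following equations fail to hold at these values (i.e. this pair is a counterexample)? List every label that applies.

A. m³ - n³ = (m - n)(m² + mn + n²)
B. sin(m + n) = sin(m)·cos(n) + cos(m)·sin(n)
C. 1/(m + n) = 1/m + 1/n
Evaluating each claim at the given values:
A. LHS = -19, RHS = -19 → holds here (LHS = RHS)
B. LHS = sin(5) ≈ -0.9589, RHS = sin(2)·cos(3) + sin(3)·cos(2) ≈ -0.9589 → holds here (LHS = RHS)
C. LHS = 1/5, RHS = 5/6 → fails here (LHS ≠ RHS)

Answer: C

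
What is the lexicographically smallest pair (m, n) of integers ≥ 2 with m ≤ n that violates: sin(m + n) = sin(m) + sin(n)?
(m, n) = (2, 2)

Substituting (2, 2) into the claim:
LHS = sin(2 + 2) = sin(4) ≈ -0.7568
RHS = sin(2) + sin(2) = 2·sin(2) ≈ 1.819

Since LHS ≠ RHS, this pair disproves the claim, and no lexicographically smaller pair (m ≤ n, integers ≥ 2) does.

For instance (7, 7) is also a counterexample (LHS = sin(14) ≈ 0.9906, RHS = 2·sin(7) ≈ 1.314), but it's lexicographically larger.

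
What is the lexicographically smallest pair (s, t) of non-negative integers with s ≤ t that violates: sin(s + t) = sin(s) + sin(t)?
(s, t) = (1, 1)

At (0, 5): both sides equal sin(5) ≈ -0.9589, so it holds there.

Substituting (1, 1) into the claim:
LHS = sin(1 + 1) = sin(2) ≈ 0.9093
RHS = sin(1) + sin(1) = 2·sin(1) ≈ 1.683

Since LHS ≠ RHS, this pair disproves the claim, and no lexicographically smaller pair (s ≤ t, non-negative integers) does.

For instance (6, 6) is also a counterexample (LHS = sin(12) ≈ -0.5366, RHS = 2·sin(6) ≈ -0.5588), but it's lexicographically larger.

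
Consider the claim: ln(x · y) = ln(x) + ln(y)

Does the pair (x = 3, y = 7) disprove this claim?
Substituting x = 3, y = 7:
LHS = ln(3 · 7) = ln(21) ≈ 3.045
RHS = ln(3) + ln(7) ≈ 3.045

The sides agree, so this pair does not disprove the claim.

Answer: No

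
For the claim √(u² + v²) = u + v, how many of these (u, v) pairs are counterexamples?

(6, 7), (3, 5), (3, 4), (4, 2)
4

Testing each pair:
(6, 7): LHS = √(85) ≈ 9.22, RHS = 13 → counterexample
(3, 5): LHS = √(34) ≈ 5.831, RHS = 8 → counterexample
(3, 4): LHS = 5, RHS = 7 → counterexample
(4, 2): LHS = 2·√(5) ≈ 4.472, RHS = 6 → counterexample

That makes 4 counterexamples.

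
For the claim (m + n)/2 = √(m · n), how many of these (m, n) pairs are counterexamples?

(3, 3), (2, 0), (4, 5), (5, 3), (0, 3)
Testing each pair:
(3, 3): LHS = 3, RHS = 3 → satisfies claim
(2, 0): LHS = 1, RHS = 0 → counterexample
(4, 5): LHS = 9/2, RHS = 2·√(5) ≈ 4.472 → counterexample
(5, 3): LHS = 4, RHS = √(15) ≈ 3.873 → counterexample
(0, 3): LHS = 3/2, RHS = 0 → counterexample

That makes 4 counterexamples.

Answer: 4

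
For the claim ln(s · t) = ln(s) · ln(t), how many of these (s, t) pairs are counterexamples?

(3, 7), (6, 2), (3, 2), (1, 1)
Testing each pair:
(3, 7): LHS = ln(21) ≈ 3.045, RHS = ln(3)·ln(7) ≈ 2.138 → counterexample
(6, 2): LHS = ln(12) ≈ 2.485, RHS = ln(2)·ln(6) ≈ 1.242 → counterexample
(3, 2): LHS = ln(6) ≈ 1.792, RHS = ln(2)·ln(3) ≈ 0.7615 → counterexample
(1, 1): LHS = 0, RHS = 0 → satisfies claim

That makes 3 counterexamples.

Answer: 3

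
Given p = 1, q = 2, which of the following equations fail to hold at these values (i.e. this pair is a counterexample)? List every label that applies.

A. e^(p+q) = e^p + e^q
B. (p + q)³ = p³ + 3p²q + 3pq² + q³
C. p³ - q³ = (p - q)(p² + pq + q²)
Evaluating each claim at the given values:
A. LHS = e^3 ≈ 20.09, RHS = e + e^2 ≈ 10.11 → fails here (LHS ≠ RHS)
B. LHS = 27, RHS = 27 → holds here (LHS = RHS)
C. LHS = -7, RHS = -7 → holds here (LHS = RHS)

Answer: A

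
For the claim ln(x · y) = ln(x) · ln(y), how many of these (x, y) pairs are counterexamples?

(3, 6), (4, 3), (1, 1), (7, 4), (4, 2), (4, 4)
5

Testing each pair:
(3, 6): LHS = ln(18) ≈ 2.89, RHS = ln(3)·ln(6) ≈ 1.968 → counterexample
(4, 3): LHS = ln(12) ≈ 2.485, RHS = ln(3)·ln(4) ≈ 1.523 → counterexample
(1, 1): LHS = 0, RHS = 0 → satisfies claim
(7, 4): LHS = ln(28) ≈ 3.332, RHS = ln(4)·ln(7) ≈ 2.698 → counterexample
(4, 2): LHS = ln(8) ≈ 2.079, RHS = ln(2)·ln(4) ≈ 0.9609 → counterexample
(4, 4): LHS = ln(16) ≈ 2.773, RHS = ln(4)² ≈ 1.922 → counterexample

That makes 5 counterexamples.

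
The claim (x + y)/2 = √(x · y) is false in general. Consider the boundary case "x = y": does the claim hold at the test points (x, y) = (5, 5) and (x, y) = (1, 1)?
Yes, holds at both test points

At (5, 5): LHS = 5, RHS = 5 → equal
At (1, 1): LHS = 1, RHS = 1 → equal

So the claim does hold at both of these boundary points, even though it is not an identity.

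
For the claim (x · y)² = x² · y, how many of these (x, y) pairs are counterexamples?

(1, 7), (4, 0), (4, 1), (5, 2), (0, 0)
Testing each pair:
(1, 7): LHS = 49, RHS = 7 → counterexample
(4, 0): LHS = 0, RHS = 0 → satisfies claim
(4, 1): LHS = 16, RHS = 16 → satisfies claim
(5, 2): LHS = 100, RHS = 50 → counterexample
(0, 0): LHS = 0, RHS = 0 → satisfies claim

That makes 2 counterexamples.

Answer: 2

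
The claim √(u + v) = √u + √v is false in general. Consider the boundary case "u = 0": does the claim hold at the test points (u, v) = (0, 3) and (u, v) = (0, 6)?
At (0, 3): LHS = √(3) ≈ 1.732, RHS = √(3) ≈ 1.732 → equal
At (0, 6): LHS = √(6) ≈ 2.449, RHS = √(6) ≈ 2.449 → equal

So the claim does hold at both of these boundary points, even though it is not an identity.

Answer: Yes, holds at both test points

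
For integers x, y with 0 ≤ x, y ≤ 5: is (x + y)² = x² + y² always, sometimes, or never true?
Sometimes true

It holds at (x, y) = (4, 0) (both sides equal 16), but fails at (x, y) = (2, 3) (LHS = 25, RHS = 13).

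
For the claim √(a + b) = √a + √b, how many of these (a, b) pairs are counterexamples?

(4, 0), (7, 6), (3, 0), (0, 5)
1

Testing each pair:
(4, 0): LHS = 2, RHS = 2 → satisfies claim
(7, 6): LHS = √(13) ≈ 3.606, RHS = √(6) + √(7) ≈ 5.095 → counterexample
(3, 0): LHS = √(3) ≈ 1.732, RHS = √(3) ≈ 1.732 → satisfies claim
(0, 5): LHS = √(5) ≈ 2.236, RHS = √(5) ≈ 2.236 → satisfies claim

That makes 1 counterexample.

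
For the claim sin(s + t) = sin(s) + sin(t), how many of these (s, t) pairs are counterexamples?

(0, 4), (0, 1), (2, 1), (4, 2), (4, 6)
Testing each pair:
(0, 4): LHS = sin(4) ≈ -0.7568, RHS = sin(4) ≈ -0.7568 → satisfies claim
(0, 1): LHS = sin(1) ≈ 0.8415, RHS = sin(1) ≈ 0.8415 → satisfies claim
(2, 1): LHS = sin(3) ≈ 0.1411, RHS = sin(1) + sin(2) ≈ 1.751 → counterexample
(4, 2): LHS = sin(6) ≈ -0.2794, RHS = sin(4) + sin(2) ≈ 0.1525 → counterexample
(4, 6): LHS = sin(10) ≈ -0.544, RHS = sin(4) + sin(6) ≈ -1.036 → counterexample

That makes 3 counterexamples.

Answer: 3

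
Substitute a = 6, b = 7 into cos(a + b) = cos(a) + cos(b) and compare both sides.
LHS = cos(6 + 7) = cos(13) ≈ 0.9074
RHS = cos(6) + cos(7) ≈ 1.714

LHS ≠ RHS (they differ by about 0.8066), so the equation does not hold here.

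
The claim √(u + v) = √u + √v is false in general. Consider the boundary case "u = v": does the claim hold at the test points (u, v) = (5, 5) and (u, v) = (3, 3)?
At (5, 5): LHS = √(10) ≈ 3.162 ≠ RHS = 2·√(5) ≈ 4.472
At (3, 3): LHS = √(6) ≈ 2.449 ≠ RHS = 2·√(3) ≈ 3.464

Answer: No, fails at both test points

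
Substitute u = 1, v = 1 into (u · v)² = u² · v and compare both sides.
LHS = (1 · 1)² = 1
RHS = 1² · 1 = 1

LHS = RHS: the two sides agree.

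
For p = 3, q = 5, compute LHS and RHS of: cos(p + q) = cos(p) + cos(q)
LHS = cos(3 + 5) = cos(8) ≈ -0.1455
RHS = cos(3) + cos(5) ≈ -0.7063

LHS ≠ RHS (they differ by about 0.5608), so the equation does not hold here.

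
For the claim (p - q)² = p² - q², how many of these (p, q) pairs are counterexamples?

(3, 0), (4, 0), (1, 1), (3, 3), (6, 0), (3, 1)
1

Testing each pair:
(3, 0): LHS = 9, RHS = 9 → satisfies claim
(4, 0): LHS = 16, RHS = 16 → satisfies claim
(1, 1): LHS = 0, RHS = 0 → satisfies claim
(3, 3): LHS = 0, RHS = 0 → satisfies claim
(6, 0): LHS = 36, RHS = 36 → satisfies claim
(3, 1): LHS = 4, RHS = 8 → counterexample

That makes 1 counterexample.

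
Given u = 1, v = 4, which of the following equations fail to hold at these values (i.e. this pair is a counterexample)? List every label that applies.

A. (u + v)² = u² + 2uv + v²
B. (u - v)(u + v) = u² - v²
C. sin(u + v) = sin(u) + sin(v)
C

Evaluating each claim at the given values:
A. LHS = 25, RHS = 25 → holds here (LHS = RHS)
B. LHS = -15, RHS = -15 → holds here (LHS = RHS)
C. LHS = sin(5) ≈ -0.9589, RHS = sin(4) + sin(1) ≈ 0.08467 → fails here (LHS ≠ RHS)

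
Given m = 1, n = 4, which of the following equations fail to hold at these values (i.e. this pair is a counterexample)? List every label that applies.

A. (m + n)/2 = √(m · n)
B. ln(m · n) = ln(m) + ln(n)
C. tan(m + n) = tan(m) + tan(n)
Evaluating each claim at the given values:
A. LHS = 5/2, RHS = 2 → fails here (LHS ≠ RHS)
B. LHS = ln(4) ≈ 1.386, RHS = ln(4) ≈ 1.386 → holds here (LHS = RHS)
C. LHS = tan(5) ≈ -3.381, RHS = tan(4) + tan(1) ≈ 2.715 → fails here (LHS ≠ RHS)

Answer: A, C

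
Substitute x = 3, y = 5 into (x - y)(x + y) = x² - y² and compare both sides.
LHS = (3 - 5)(3 + 5) = -16
RHS = 3² - 5² = -16

LHS = RHS: the two sides agree.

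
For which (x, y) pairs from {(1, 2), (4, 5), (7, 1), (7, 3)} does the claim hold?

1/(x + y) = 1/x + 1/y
None

Testing each pair:
(1, 2): LHS = 1/3, RHS = 3/2 → fails
(4, 5): LHS = 1/9, RHS = 9/20 → fails
(7, 1): LHS = 1/8, RHS = 8/7 → fails
(7, 3): LHS = 1/10, RHS = 10/21 → fails

No pair satisfies the claim.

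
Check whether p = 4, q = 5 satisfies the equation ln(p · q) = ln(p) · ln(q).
Substituting p = 4, q = 5:

LHS = ln(4 · 5) = ln(20) ≈ 2.996
RHS = ln(4) · ln(5) ≈ 2.231

LHS ≠ RHS, so the equation does not hold at this point.

Answer: Fails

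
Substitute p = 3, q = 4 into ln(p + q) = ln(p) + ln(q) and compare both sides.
LHS = ln(3 + 4) = ln(7) ≈ 1.946
RHS = ln(3) + ln(4) ≈ 2.485

LHS ≠ RHS (they differ by about 0.539), so the equation does not hold here.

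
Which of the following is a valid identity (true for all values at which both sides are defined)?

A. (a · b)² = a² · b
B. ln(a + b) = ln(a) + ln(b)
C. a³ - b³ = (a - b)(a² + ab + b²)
C

A: fails at (3, 7) — LHS = 441, RHS = 63.
B: fails at (2, 7) — LHS = ln(9) ≈ 2.197, RHS = ln(2) + ln(7) ≈ 2.639.
C: holds — e.g. at (3, 7), both sides equal -316.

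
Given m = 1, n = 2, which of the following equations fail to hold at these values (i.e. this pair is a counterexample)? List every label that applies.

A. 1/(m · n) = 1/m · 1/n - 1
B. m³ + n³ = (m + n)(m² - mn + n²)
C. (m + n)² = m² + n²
A, C

Evaluating each claim at the given values:
A. LHS = 1/2, RHS = -1/2 → fails here (LHS ≠ RHS)
B. LHS = 9, RHS = 9 → holds here (LHS = RHS)
C. LHS = 9, RHS = 5 → fails here (LHS ≠ RHS)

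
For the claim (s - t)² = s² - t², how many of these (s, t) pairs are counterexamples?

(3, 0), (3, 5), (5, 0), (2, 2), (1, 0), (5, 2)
Testing each pair:
(3, 0): LHS = 9, RHS = 9 → satisfies claim
(3, 5): LHS = 4, RHS = -16 → counterexample
(5, 0): LHS = 25, RHS = 25 → satisfies claim
(2, 2): LHS = 0, RHS = 0 → satisfies claim
(1, 0): LHS = 1, RHS = 1 → satisfies claim
(5, 2): LHS = 9, RHS = 21 → counterexample

That makes 2 counterexamples.

Answer: 2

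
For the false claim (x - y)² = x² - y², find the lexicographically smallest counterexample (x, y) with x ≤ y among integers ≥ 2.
(x, y) = (2, 3)

At (2, 2): both sides equal 0, so it holds there.

Substituting (2, 3) into the claim:
LHS = (2 - 3)² = 1
RHS = 2² - 3² = -5

Since LHS ≠ RHS, this pair disproves the claim, and no lexicographically smaller pair (x ≤ y, integers ≥ 2) does.

For instance (2, 5) is also a counterexample (LHS = 9, RHS = -21), but it's lexicographically larger.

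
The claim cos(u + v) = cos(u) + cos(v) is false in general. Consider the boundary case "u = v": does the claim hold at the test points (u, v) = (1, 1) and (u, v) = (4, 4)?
No, fails at both test points

At (1, 1): LHS = cos(2) ≈ -0.4161 ≠ RHS = 2·cos(1) ≈ 1.081
At (4, 4): LHS = cos(8) ≈ -0.1455 ≠ RHS = 2·cos(4) ≈ -1.307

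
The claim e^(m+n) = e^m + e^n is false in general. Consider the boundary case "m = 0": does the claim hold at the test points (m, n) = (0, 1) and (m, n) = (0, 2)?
At (0, 1): LHS = e ≈ 2.718 ≠ RHS = 1 + e ≈ 3.718
At (0, 2): LHS = e^2 ≈ 7.389 ≠ RHS = 1 + e^2 ≈ 8.389

Answer: No, fails at both test points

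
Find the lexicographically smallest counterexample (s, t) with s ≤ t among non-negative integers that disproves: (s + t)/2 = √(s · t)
Substituting (0, 1) into the claim:
LHS = (0 + 1)/2 = 1/2
RHS = √(0 · 1) = 0

Since LHS ≠ RHS, this pair disproves the claim, and no lexicographically smaller pair (s ≤ t, non-negative integers) does.

For instance (1, 2) is also a counterexample (LHS = 3/2, RHS = √(2) ≈ 1.414), but it's lexicographically larger.

Answer: (s, t) = (0, 1)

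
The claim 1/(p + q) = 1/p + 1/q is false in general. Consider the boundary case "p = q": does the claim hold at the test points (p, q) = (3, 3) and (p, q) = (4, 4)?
At (3, 3): LHS = 1/6 ≠ RHS = 2/3
At (4, 4): LHS = 1/8 ≠ RHS = 1/2

Answer: No, fails at both test points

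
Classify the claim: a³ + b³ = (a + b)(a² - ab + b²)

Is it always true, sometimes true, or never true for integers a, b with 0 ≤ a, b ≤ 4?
Always true

The identity holds for every pair in the range. For instance at (a, b) = (2, 3): both sides equal 35.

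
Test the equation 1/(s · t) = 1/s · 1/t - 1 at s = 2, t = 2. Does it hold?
Substituting s = 2, t = 2:

LHS = 1/(2 · 2) = 1/4
RHS = 1/2 · 1/2 - 1 = -3/4

LHS ≠ RHS, so the equation does not hold at this point.

Answer: Fails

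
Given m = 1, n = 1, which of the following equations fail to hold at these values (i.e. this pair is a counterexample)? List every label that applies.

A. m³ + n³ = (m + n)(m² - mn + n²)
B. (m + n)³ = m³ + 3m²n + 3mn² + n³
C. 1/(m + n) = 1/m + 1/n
C

Evaluating each claim at the given values:
A. LHS = 2, RHS = 2 → holds here (LHS = RHS)
B. LHS = 8, RHS = 8 → holds here (LHS = RHS)
C. LHS = 1/2, RHS = 2 → fails here (LHS ≠ RHS)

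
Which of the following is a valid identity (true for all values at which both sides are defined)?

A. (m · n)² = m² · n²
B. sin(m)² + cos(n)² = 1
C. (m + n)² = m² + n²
A

A: holds — e.g. at (1, 1), both sides equal 1.
B: fails at (1, 3) — LHS = sin(1)² + cos(3)² ≈ 1.688, RHS = 1.
C: fails at (2, 3) — LHS = 25, RHS = 13.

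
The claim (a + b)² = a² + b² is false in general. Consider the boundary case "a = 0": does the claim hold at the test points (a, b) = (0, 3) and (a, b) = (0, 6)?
At (0, 3): LHS = 9, RHS = 9 → equal
At (0, 6): LHS = 36, RHS = 36 → equal

So the claim does hold at both of these boundary points, even though it is not an identity.

Answer: Yes, holds at both test points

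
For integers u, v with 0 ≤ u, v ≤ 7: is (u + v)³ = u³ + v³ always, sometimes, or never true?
Sometimes true

It holds at (u, v) = (0, 2) (both sides equal 8), but fails at (u, v) = (6, 6) (LHS = 1728, RHS = 432).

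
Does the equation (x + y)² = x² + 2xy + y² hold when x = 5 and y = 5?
Substituting x = 5, y = 5:

LHS = (5 + 5)² = 100
RHS = 5² + 2·5·5 + 5² = 100

LHS = RHS, so the equation holds at this point.

Answer: Holds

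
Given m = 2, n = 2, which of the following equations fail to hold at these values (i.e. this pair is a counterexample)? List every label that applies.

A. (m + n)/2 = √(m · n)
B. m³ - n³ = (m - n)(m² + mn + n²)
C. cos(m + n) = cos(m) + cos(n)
C

Evaluating each claim at the given values:
A. LHS = 2, RHS = 2 → holds here (LHS = RHS)
B. LHS = 0, RHS = 0 → holds here (LHS = RHS)
C. LHS = cos(4) ≈ -0.6536, RHS = 2·cos(2) ≈ -0.8323 → fails here (LHS ≠ RHS)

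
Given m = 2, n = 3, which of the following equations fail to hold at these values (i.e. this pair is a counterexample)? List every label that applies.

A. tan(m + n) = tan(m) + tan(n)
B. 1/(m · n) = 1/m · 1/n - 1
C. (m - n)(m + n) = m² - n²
Evaluating each claim at the given values:
A. LHS = tan(5) ≈ -3.381, RHS = tan(2) + tan(3) ≈ -2.328 → fails here (LHS ≠ RHS)
B. LHS = 1/6, RHS = -5/6 → fails here (LHS ≠ RHS)
C. LHS = -5, RHS = -5 → holds here (LHS = RHS)

Answer: A, B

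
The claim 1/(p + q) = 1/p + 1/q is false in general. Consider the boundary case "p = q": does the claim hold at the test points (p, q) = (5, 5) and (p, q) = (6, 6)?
At (5, 5): LHS = 1/10 ≠ RHS = 2/5
At (6, 6): LHS = 1/12 ≠ RHS = 1/3

Answer: No, fails at both test points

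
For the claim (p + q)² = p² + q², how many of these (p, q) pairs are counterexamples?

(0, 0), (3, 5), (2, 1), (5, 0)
Testing each pair:
(0, 0): LHS = 0, RHS = 0 → satisfies claim
(3, 5): LHS = 64, RHS = 34 → counterexample
(2, 1): LHS = 9, RHS = 5 → counterexample
(5, 0): LHS = 25, RHS = 25 → satisfies claim

That makes 2 counterexamples.

Answer: 2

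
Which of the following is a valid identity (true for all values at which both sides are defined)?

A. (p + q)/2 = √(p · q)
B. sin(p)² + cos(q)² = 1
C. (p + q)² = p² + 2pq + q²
A: fails at (2, 3) — LHS = 5/2, RHS = √(6) ≈ 2.449.
B: fails at (4, 5) — LHS = cos(5)² + sin(4)² ≈ 0.6532, RHS = 1.
C: holds — e.g. at (1, 5), both sides equal 36.

Answer: C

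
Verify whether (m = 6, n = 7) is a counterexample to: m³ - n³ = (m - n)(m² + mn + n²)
No

Substituting m = 6, n = 7:
LHS = 6³ - 7³ = -127
RHS = (6 - 7)(6² + 6·7 + 7²) = -127

The sides agree, so this pair does not disprove the claim.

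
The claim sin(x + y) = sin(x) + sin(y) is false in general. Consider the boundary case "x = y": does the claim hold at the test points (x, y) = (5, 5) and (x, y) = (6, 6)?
At (5, 5): LHS = sin(10) ≈ -0.544 ≠ RHS = 2·sin(5) ≈ -1.918
At (6, 6): LHS = sin(12) ≈ -0.5366 ≠ RHS = 2·sin(6) ≈ -0.5588

Answer: No, fails at both test points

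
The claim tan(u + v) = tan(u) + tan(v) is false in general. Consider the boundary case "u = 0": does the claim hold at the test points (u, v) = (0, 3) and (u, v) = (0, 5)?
Yes, holds at both test points

At (0, 3): LHS = tan(3) ≈ -0.1425, RHS = tan(3) ≈ -0.1425 → equal
At (0, 5): LHS = tan(5) ≈ -3.381, RHS = tan(5) ≈ -3.381 → equal

So the claim does hold at both of these boundary points, even though it is not an identity.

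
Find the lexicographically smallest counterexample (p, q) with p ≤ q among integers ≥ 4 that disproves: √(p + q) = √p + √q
Substituting (4, 4) into the claim:
LHS = √(4 + 4) = 2·√(2) ≈ 2.828
RHS = √4 + √4 = 4

Since LHS ≠ RHS, this pair disproves the claim, and no lexicographically smaller pair (p ≤ q, integers ≥ 4) does.

For instance (9, 11) is also a counterexample (LHS = 2·√(5) ≈ 4.472, RHS = 3 + √(11) ≈ 6.317), but it's lexicographically larger.

Answer: (p, q) = (4, 4)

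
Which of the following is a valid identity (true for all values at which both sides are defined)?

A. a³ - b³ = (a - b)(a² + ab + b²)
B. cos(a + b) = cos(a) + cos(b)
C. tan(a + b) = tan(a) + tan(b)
A

A: holds — e.g. at (1, 3), both sides equal -26.
B: fails at (2, 3) — LHS = cos(5) ≈ 0.2837, RHS = cos(3) + cos(2) ≈ -1.406.
C: fails at (1, 5) — LHS = tan(6) ≈ -0.291, RHS = tan(5) + tan(1) ≈ -1.823.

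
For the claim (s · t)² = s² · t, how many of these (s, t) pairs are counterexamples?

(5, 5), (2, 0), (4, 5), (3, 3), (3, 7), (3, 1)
4

Testing each pair:
(5, 5): LHS = 625, RHS = 125 → counterexample
(2, 0): LHS = 0, RHS = 0 → satisfies claim
(4, 5): LHS = 400, RHS = 80 → counterexample
(3, 3): LHS = 81, RHS = 27 → counterexample
(3, 7): LHS = 441, RHS = 63 → counterexample
(3, 1): LHS = 9, RHS = 9 → satisfies claim

That makes 4 counterexamples.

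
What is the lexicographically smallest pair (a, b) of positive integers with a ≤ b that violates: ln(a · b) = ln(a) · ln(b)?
At (1, 1): both sides equal 0, so it holds there.

Substituting (1, 2) into the claim:
LHS = ln(1 · 2) = ln(2) ≈ 0.6931
RHS = ln(1) · ln(2) = 0

Since LHS ≠ RHS, this pair disproves the claim, and no lexicographically smaller pair (a ≤ b, positive integers) does.

For instance (3, 3) is also a counterexample (LHS = ln(9) ≈ 2.197, RHS = ln(3)² ≈ 1.207), but it's lexicographically larger.

Answer: (a, b) = (1, 2)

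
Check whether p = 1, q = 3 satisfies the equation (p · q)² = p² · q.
Fails

Substituting p = 1, q = 3:

LHS = (1 · 3)² = 9
RHS = 1² · 3 = 3

LHS ≠ RHS, so the equation does not hold at this point.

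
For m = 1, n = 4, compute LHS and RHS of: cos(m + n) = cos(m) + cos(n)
LHS = cos(1 + 4) = cos(5) ≈ 0.2837
RHS = cos(1) + cos(4) ≈ -0.1133

LHS ≠ RHS (they differ by about 0.397), so the equation does not hold here.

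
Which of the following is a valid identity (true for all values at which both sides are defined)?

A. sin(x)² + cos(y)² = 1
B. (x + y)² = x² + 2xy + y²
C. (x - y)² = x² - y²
B

A: fails at (4, 5) — LHS = cos(5)² + sin(4)² ≈ 0.6532, RHS = 1.
B: holds — e.g. at (5, 5), both sides equal 100.
C: fails at (0, 1) — LHS = 1, RHS = -1.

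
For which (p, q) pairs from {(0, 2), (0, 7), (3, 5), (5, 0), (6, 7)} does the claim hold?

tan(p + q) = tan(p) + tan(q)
(0, 2), (0, 7), (5, 0)

Testing each pair:
(0, 2): LHS = tan(2) ≈ -2.185, RHS = tan(2) ≈ -2.185 → holds
(0, 7): LHS = tan(7) ≈ 0.8714, RHS = tan(7) ≈ 0.8714 → holds
(3, 5): LHS = tan(8) ≈ -6.8, RHS = tan(5) + tan(3) ≈ -3.523 → fails
(5, 0): LHS = tan(5) ≈ -3.381, RHS = tan(5) ≈ -3.381 → holds
(6, 7): LHS = tan(13) ≈ 0.463, RHS = tan(6) + tan(7) ≈ 0.5804 → fails

3 of 5 pairs satisfy the claim.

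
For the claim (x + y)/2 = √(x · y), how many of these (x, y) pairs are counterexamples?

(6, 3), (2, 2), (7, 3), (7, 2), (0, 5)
Testing each pair:
(6, 3): LHS = 9/2, RHS = 3·√(2) ≈ 4.243 → counterexample
(2, 2): LHS = 2, RHS = 2 → satisfies claim
(7, 3): LHS = 5, RHS = √(21) ≈ 4.583 → counterexample
(7, 2): LHS = 9/2, RHS = √(14) ≈ 3.742 → counterexample
(0, 5): LHS = 5/2, RHS = 0 → counterexample

That makes 4 counterexamples.

Answer: 4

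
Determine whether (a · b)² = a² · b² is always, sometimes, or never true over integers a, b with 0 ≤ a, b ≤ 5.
Always true

The identity holds for every pair in the range. For instance at (a, b) = (5, 0): both sides equal 0.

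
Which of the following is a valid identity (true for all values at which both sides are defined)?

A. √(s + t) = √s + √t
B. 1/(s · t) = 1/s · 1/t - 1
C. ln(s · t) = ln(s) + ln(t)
C

A: fails at (1, 1) — LHS = √(2) ≈ 1.414, RHS = 2.
B: fails at (1, 3) — LHS = 1/3, RHS = -2/3.
C: holds — e.g. at (4, 5), both sides equal ln(20) ≈ 2.996.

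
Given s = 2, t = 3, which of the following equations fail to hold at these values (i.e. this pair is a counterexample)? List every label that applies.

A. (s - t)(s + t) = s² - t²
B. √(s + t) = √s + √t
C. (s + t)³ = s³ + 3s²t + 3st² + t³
B

Evaluating each claim at the given values:
A. LHS = -5, RHS = -5 → holds here (LHS = RHS)
B. LHS = √(5) ≈ 2.236, RHS = √(2) + √(3) ≈ 3.146 → fails here (LHS ≠ RHS)
C. LHS = 125, RHS = 125 → holds here (LHS = RHS)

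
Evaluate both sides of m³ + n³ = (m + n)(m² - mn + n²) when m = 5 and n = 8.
LHS = 5³ + 8³ = 637
RHS = (5 + 8)(5² - 5·8 + 8²) = 637

LHS = RHS: the two sides agree.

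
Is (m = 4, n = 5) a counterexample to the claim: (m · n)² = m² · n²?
No

Substituting m = 4, n = 5:
LHS = (4 · 5)² = 400
RHS = 4² · 5² = 400

The sides agree, so this pair does not disprove the claim.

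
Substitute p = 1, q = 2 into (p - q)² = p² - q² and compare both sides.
LHS = (1 - 2)² = 1
RHS = 1² - 2² = -3

LHS ≠ RHS, so the equation does not hold here.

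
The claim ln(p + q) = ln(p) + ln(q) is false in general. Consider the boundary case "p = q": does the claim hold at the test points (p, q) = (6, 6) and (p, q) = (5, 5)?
No, fails at both test points

At (6, 6): LHS = ln(12) ≈ 2.485 ≠ RHS = 2·ln(6) ≈ 3.584
At (5, 5): LHS = ln(10) ≈ 2.303 ≠ RHS = 2·ln(5) ≈ 3.219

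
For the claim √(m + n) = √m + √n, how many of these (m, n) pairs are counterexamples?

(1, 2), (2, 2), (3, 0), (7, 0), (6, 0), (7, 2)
3

Testing each pair:
(1, 2): LHS = √(3) ≈ 1.732, RHS = 1 + √(2) ≈ 2.414 → counterexample
(2, 2): LHS = 2, RHS = 2·√(2) ≈ 2.828 → counterexample
(3, 0): LHS = √(3) ≈ 1.732, RHS = √(3) ≈ 1.732 → satisfies claim
(7, 0): LHS = √(7) ≈ 2.646, RHS = √(7) ≈ 2.646 → satisfies claim
(6, 0): LHS = √(6) ≈ 2.449, RHS = √(6) ≈ 2.449 → satisfies claim
(7, 2): LHS = 3, RHS = √(2) + √(7) ≈ 4.06 → counterexample

That makes 3 counterexamples.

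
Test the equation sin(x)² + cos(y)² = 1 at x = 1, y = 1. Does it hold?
Substituting x = 1, y = 1:

LHS = sin(1)² + cos(1)² = 1
RHS = 1

LHS = RHS, so the equation holds at this point.

Answer: Holds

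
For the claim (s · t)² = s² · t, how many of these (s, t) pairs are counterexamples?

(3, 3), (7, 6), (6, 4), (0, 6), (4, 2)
4

Testing each pair:
(3, 3): LHS = 81, RHS = 27 → counterexample
(7, 6): LHS = 1764, RHS = 294 → counterexample
(6, 4): LHS = 576, RHS = 144 → counterexample
(0, 6): LHS = 0, RHS = 0 → satisfies claim
(4, 2): LHS = 64, RHS = 32 → counterexample

That makes 4 counterexamples.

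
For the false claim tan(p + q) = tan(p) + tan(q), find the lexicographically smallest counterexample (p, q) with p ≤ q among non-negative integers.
(p, q) = (1, 1)

Substituting (1, 1) into the claim:
LHS = tan(1 + 1) = tan(2) ≈ -2.185
RHS = tan(1) + tan(1) = 2·tan(1) ≈ 3.115

Since LHS ≠ RHS, this pair disproves the claim, and no lexicographically smaller pair (p ≤ q, non-negative integers) does.

For instance (1, 2) is also a counterexample (LHS = tan(3) ≈ -0.1425, RHS = tan(2) + tan(1) ≈ -0.6276), but it's lexicographically larger.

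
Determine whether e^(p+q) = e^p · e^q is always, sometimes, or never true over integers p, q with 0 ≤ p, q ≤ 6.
The identity holds for every pair in the range. For instance at (p, q) = (6, 2): both sides equal e^8 ≈ 2981.

Answer: Always true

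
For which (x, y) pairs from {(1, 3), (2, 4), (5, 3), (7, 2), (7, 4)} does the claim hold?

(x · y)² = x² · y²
All pairs

Testing each pair:
(1, 3): LHS = 9, RHS = 9 → holds
(2, 4): LHS = 64, RHS = 64 → holds
(5, 3): LHS = 225, RHS = 225 → holds
(7, 2): LHS = 196, RHS = 196 → holds
(7, 4): LHS = 784, RHS = 784 → holds

Every pair satisfies the claim.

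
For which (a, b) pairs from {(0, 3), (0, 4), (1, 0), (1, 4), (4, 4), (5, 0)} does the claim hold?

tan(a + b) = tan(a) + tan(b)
(0, 3), (0, 4), (1, 0), (5, 0)

Testing each pair:
(0, 3): LHS = tan(3) ≈ -0.1425, RHS = tan(3) ≈ -0.1425 → holds
(0, 4): LHS = tan(4) ≈ 1.158, RHS = tan(4) ≈ 1.158 → holds
(1, 0): LHS = tan(1) ≈ 1.557, RHS = tan(1) ≈ 1.557 → holds
(1, 4): LHS = tan(5) ≈ -3.381, RHS = tan(4) + tan(1) ≈ 2.715 → fails
(4, 4): LHS = tan(8) ≈ -6.8, RHS = 2·tan(4) ≈ 2.316 → fails
(5, 0): LHS = tan(5) ≈ -3.381, RHS = tan(5) ≈ -3.381 → holds

4 of 6 pairs satisfy the claim.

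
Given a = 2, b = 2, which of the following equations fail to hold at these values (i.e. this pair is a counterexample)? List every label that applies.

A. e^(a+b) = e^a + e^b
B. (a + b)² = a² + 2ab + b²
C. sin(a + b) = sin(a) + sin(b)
A, C

Evaluating each claim at the given values:
A. LHS = e^4 ≈ 54.6, RHS = 2·e^2 ≈ 14.78 → fails here (LHS ≠ RHS)
B. LHS = 16, RHS = 16 → holds here (LHS = RHS)
C. LHS = sin(4) ≈ -0.7568, RHS = 2·sin(2) ≈ 1.819 → fails here (LHS ≠ RHS)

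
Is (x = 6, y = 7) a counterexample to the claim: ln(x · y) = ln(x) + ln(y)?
No

Substituting x = 6, y = 7:
LHS = ln(6 · 7) = ln(42) ≈ 3.738
RHS = ln(6) + ln(7) ≈ 3.738

The sides agree, so this pair does not disprove the claim.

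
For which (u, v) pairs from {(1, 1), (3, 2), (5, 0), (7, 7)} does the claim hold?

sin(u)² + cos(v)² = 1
(1, 1), (7, 7)

Testing each pair:
(1, 1): LHS = cos(1)² + sin(1)² = 1, RHS = 1 → holds
(3, 2): LHS = sin(3)² + cos(2)² ≈ 0.1931, RHS = 1 → fails
(5, 0): LHS = sin(5)² + 1 ≈ 1.92, RHS = 1 → fails
(7, 7): LHS = sin(7)² + cos(7)² = 1, RHS = 1 → holds

2 of 4 pairs satisfy the claim.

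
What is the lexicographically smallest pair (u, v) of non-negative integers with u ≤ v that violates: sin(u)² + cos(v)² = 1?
(u, v) = (0, 1)

At (0, 0): both sides equal 1, so it holds there.

Substituting (0, 1) into the claim:
LHS = sin(0)² + cos(1)² = cos(1)² ≈ 0.2919
RHS = 1

Since LHS ≠ RHS, this pair disproves the claim, and no lexicographically smaller pair (u ≤ v, non-negative integers) does.

For instance (4, 5) is also a counterexample (LHS = cos(5)² + sin(4)² ≈ 0.6532, RHS = 1), but it's lexicographically larger.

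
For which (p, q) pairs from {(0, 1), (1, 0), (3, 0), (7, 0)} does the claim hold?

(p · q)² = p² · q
All pairs

Testing each pair:
(0, 1): LHS = 0, RHS = 0 → holds
(1, 0): LHS = 0, RHS = 0 → holds
(3, 0): LHS = 0, RHS = 0 → holds
(7, 0): LHS = 0, RHS = 0 → holds

Every pair satisfies the claim.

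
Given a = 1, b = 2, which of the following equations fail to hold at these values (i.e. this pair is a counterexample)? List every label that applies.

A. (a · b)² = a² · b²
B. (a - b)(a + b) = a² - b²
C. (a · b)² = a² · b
C

Evaluating each claim at the given values:
A. LHS = 4, RHS = 4 → holds here (LHS = RHS)
B. LHS = -3, RHS = -3 → holds here (LHS = RHS)
C. LHS = 4, RHS = 2 → fails here (LHS ≠ RHS)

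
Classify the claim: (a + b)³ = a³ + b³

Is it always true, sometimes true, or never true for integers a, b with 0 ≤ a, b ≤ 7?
Sometimes true

It holds at (a, b) = (6, 0) (both sides equal 216), but fails at (a, b) = (4, 1) (LHS = 125, RHS = 65).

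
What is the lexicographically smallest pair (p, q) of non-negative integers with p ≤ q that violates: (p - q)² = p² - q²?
At (0, 0): both sides equal 0, so it holds there.

Substituting (0, 1) into the claim:
LHS = (0 - 1)² = 1
RHS = 0² - 1² = -1

Since LHS ≠ RHS, this pair disproves the claim, and no lexicographically smaller pair (p ≤ q, non-negative integers) does.

For instance (4, 5) is also a counterexample (LHS = 1, RHS = -9), but it's lexicographically larger.

Answer: (p, q) = (0, 1)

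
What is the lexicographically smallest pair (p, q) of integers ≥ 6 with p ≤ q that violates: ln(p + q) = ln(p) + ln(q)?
Substituting (6, 6) into the claim:
LHS = ln(6 + 6) = ln(12) ≈ 2.485
RHS = ln(6) + ln(6) = 2·ln(6) ≈ 3.584

Since LHS ≠ RHS, this pair disproves the claim, and no lexicographically smaller pair (p ≤ q, integers ≥ 6) does.

For instance (10, 10) is also a counterexample (LHS = ln(20) ≈ 2.996, RHS = 2·ln(10) ≈ 4.605), but it's lexicographically larger.

Answer: (p, q) = (6, 6)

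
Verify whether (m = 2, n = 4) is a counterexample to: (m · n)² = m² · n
Yes

Substituting m = 2, n = 4:
LHS = (2 · 4)² = 64
RHS = 2² · 4 = 16

Since LHS ≠ RHS, this pair disproves the claim.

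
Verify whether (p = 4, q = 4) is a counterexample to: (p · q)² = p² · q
Yes

Substituting p = 4, q = 4:
LHS = (4 · 4)² = 256
RHS = 4² · 4 = 64

Since LHS ≠ RHS, this pair disproves the claim.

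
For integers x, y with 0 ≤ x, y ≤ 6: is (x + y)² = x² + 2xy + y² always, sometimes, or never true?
The identity holds for every pair in the range. For instance at (x, y) = (0, 4): both sides equal 16.

Answer: Always true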